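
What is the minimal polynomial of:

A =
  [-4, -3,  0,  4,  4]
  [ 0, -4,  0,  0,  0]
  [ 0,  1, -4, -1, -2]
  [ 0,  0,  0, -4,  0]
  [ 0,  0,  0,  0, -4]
x^2 + 8*x + 16

The characteristic polynomial is χ_A(x) = (x + 4)^5, so the eigenvalues are known. The minimal polynomial is
  m_A(x) = Π_λ (x − λ)^{k_λ}
where k_λ is the size of the *largest* Jordan block for λ (equivalently, the smallest k with (A − λI)^k v = 0 for every generalised eigenvector v of λ).

  λ = -4: largest Jordan block has size 2, contributing (x + 4)^2

So m_A(x) = (x + 4)^2 = x^2 + 8*x + 16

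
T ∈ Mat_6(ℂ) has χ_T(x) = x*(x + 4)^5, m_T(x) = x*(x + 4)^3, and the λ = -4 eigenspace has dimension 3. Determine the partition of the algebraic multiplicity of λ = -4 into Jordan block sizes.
Block sizes for λ = -4: [3, 1, 1]

Step 1 — from the characteristic polynomial, algebraic multiplicity of λ = -4 is 5. From dim ker(T − (-4)·I) = 3, there are exactly 3 Jordan blocks for λ = -4.
Step 2 — from the minimal polynomial, the factor (x + 4)^3 tells us the largest block for λ = -4 has size 3.
Step 3 — with total size 5, 3 blocks, and largest block 3, the block sizes (in nonincreasing order) are [3, 1, 1].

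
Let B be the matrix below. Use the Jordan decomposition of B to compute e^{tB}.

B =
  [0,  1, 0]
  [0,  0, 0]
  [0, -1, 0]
e^{tB} =
  [1, t, 0]
  [0, 1, 0]
  [0, -t, 1]

Strategy: write B = P · J · P⁻¹ where J is a Jordan canonical form, so e^{tB} = P · e^{tJ} · P⁻¹, and e^{tJ} can be computed block-by-block.

B has Jordan form
J =
  [0, 1, 0]
  [0, 0, 0]
  [0, 0, 0]
(up to reordering of blocks).

Per-block formulas:
  For a 1×1 block at λ = 0: exp(t · [0]) = [e^(0t)].
  For a 2×2 Jordan block J_2(0): exp(t · J_2(0)) = e^(0t)·(I + t·N), where N is the 2×2 nilpotent shift.

After assembling e^{tJ} and conjugating by P, we get:

e^{tB} =
  [1, t, 0]
  [0, 1, 0]
  [0, -t, 1]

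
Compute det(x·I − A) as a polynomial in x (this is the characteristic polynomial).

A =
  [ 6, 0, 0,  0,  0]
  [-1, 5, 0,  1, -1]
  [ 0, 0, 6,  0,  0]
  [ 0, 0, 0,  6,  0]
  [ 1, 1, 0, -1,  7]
x^5 - 30*x^4 + 360*x^3 - 2160*x^2 + 6480*x - 7776

Expanding det(x·I − A) (e.g. by cofactor expansion or by noting that A is similar to its Jordan form J, which has the same characteristic polynomial as A) gives
  χ_A(x) = x^5 - 30*x^4 + 360*x^3 - 2160*x^2 + 6480*x - 7776
which factors as (x - 6)^5. The eigenvalues (with algebraic multiplicities) are λ = 6 with multiplicity 5.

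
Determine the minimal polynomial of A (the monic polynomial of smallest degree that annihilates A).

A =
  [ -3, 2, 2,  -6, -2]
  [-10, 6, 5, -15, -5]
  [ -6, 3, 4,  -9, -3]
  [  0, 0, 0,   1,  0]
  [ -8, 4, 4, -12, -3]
x^2 - 2*x + 1

The characteristic polynomial is χ_A(x) = (x - 1)^5, so the eigenvalues are known. The minimal polynomial is
  m_A(x) = Π_λ (x − λ)^{k_λ}
where k_λ is the size of the *largest* Jordan block for λ (equivalently, the smallest k with (A − λI)^k v = 0 for every generalised eigenvector v of λ).

  λ = 1: largest Jordan block has size 2, contributing (x − 1)^2

So m_A(x) = (x - 1)^2 = x^2 - 2*x + 1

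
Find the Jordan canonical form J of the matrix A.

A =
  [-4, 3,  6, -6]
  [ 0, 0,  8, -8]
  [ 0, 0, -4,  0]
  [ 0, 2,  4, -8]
J_2(-4) ⊕ J_1(-4) ⊕ J_1(-4)

The characteristic polynomial is
  det(x·I − A) = x^4 + 16*x^3 + 96*x^2 + 256*x + 256 = (x + 4)^4

Eigenvalues and multiplicities (the geometric multiplicity of λ is n − rank(A − λI), which equals the number of Jordan blocks for λ):
  λ = -4: algebraic multiplicity = 4, geometric multiplicity = 3

Determining the block sizes for each eigenvalue:
  λ = -4: 3 blocks summing to 4 forces exactly one block of size 2 and the rest size 1 → block sizes [2, 1, 1]

Assembling the blocks gives a Jordan form
J =
  [-4,  1,  0,  0]
  [ 0, -4,  0,  0]
  [ 0,  0, -4,  0]
  [ 0,  0,  0, -4]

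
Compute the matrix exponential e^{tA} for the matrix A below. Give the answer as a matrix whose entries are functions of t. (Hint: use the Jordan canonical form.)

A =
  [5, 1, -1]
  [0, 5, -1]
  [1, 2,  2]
e^{tA} =
  [t*exp(4*t) + exp(4*t), t*exp(4*t), -t*exp(4*t)]
  [-t^2*exp(4*t)/2, -t^2*exp(4*t)/2 + t*exp(4*t) + exp(4*t), t^2*exp(4*t)/2 - t*exp(4*t)]
  [-t^2*exp(4*t)/2 + t*exp(4*t), -t^2*exp(4*t)/2 + 2*t*exp(4*t), t^2*exp(4*t)/2 - 2*t*exp(4*t) + exp(4*t)]

Strategy: write A = P · J · P⁻¹ where J is a Jordan canonical form, so e^{tA} = P · e^{tJ} · P⁻¹, and e^{tJ} can be computed block-by-block.

A has Jordan form
J =
  [4, 1, 0]
  [0, 4, 1]
  [0, 0, 4]
(up to reordering of blocks).

Per-block formulas:
  For a 3×3 Jordan block J_3(4): exp(t · J_3(4)) = e^(4t)·(I + t·N + (t^2/2)·N^2), where N is the 3×3 nilpotent shift.

After assembling e^{tJ} and conjugating by P, we get:

e^{tA} =
  [t*exp(4*t) + exp(4*t), t*exp(4*t), -t*exp(4*t)]
  [-t^2*exp(4*t)/2, -t^2*exp(4*t)/2 + t*exp(4*t) + exp(4*t), t^2*exp(4*t)/2 - t*exp(4*t)]
  [-t^2*exp(4*t)/2 + t*exp(4*t), -t^2*exp(4*t)/2 + 2*t*exp(4*t), t^2*exp(4*t)/2 - 2*t*exp(4*t) + exp(4*t)]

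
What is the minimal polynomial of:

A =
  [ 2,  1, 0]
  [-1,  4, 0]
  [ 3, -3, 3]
x^2 - 6*x + 9

The characteristic polynomial is χ_A(x) = (x - 3)^3, so the eigenvalues are known. The minimal polynomial is
  m_A(x) = Π_λ (x − λ)^{k_λ}
where k_λ is the size of the *largest* Jordan block for λ (equivalently, the smallest k with (A − λI)^k v = 0 for every generalised eigenvector v of λ).

  λ = 3: largest Jordan block has size 2, contributing (x − 3)^2

So m_A(x) = (x - 3)^2 = x^2 - 6*x + 9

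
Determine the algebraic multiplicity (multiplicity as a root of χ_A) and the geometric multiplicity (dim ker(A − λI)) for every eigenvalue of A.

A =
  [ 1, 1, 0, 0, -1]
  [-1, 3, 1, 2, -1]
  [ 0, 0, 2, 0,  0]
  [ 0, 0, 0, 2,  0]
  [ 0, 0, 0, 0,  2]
λ = 2: alg = 5, geom = 3

Step 1 — factor the characteristic polynomial to read off the algebraic multiplicities:
  χ_A(x) = (x - 2)^5

Step 2 — compute geometric multiplicities via the rank-nullity identity g(λ) = n − rank(A − λI):
  rank(A − (2)·I) = 2, so dim ker(A − (2)·I) = n − 2 = 3

Summary:
  λ = 2: algebraic multiplicity = 5, geometric multiplicity = 3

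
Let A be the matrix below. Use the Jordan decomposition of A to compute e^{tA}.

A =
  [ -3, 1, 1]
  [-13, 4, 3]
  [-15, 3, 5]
e^{tA} =
  [-3*t^2*exp(2*t)/2 - 5*t*exp(2*t) + exp(2*t), t*exp(2*t), t^2*exp(2*t)/2 + t*exp(2*t)]
  [-3*t^2*exp(2*t) - 13*t*exp(2*t), 2*t*exp(2*t) + exp(2*t), t^2*exp(2*t) + 3*t*exp(2*t)]
  [-9*t^2*exp(2*t)/2 - 15*t*exp(2*t), 3*t*exp(2*t), 3*t^2*exp(2*t)/2 + 3*t*exp(2*t) + exp(2*t)]

Strategy: write A = P · J · P⁻¹ where J is a Jordan canonical form, so e^{tA} = P · e^{tJ} · P⁻¹, and e^{tJ} can be computed block-by-block.

A has Jordan form
J =
  [2, 1, 0]
  [0, 2, 1]
  [0, 0, 2]
(up to reordering of blocks).

Per-block formulas:
  For a 3×3 Jordan block J_3(2): exp(t · J_3(2)) = e^(2t)·(I + t·N + (t^2/2)·N^2), where N is the 3×3 nilpotent shift.

After assembling e^{tJ} and conjugating by P, we get:

e^{tA} =
  [-3*t^2*exp(2*t)/2 - 5*t*exp(2*t) + exp(2*t), t*exp(2*t), t^2*exp(2*t)/2 + t*exp(2*t)]
  [-3*t^2*exp(2*t) - 13*t*exp(2*t), 2*t*exp(2*t) + exp(2*t), t^2*exp(2*t) + 3*t*exp(2*t)]
  [-9*t^2*exp(2*t)/2 - 15*t*exp(2*t), 3*t*exp(2*t), 3*t^2*exp(2*t)/2 + 3*t*exp(2*t) + exp(2*t)]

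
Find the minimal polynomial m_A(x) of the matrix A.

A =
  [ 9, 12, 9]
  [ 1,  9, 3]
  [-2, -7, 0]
x^3 - 18*x^2 + 108*x - 216

The characteristic polynomial is χ_A(x) = (x - 6)^3, so the eigenvalues are known. The minimal polynomial is
  m_A(x) = Π_λ (x − λ)^{k_λ}
where k_λ is the size of the *largest* Jordan block for λ (equivalently, the smallest k with (A − λI)^k v = 0 for every generalised eigenvector v of λ).

  λ = 6: largest Jordan block has size 3, contributing (x − 6)^3

So m_A(x) = (x - 6)^3 = x^3 - 18*x^2 + 108*x - 216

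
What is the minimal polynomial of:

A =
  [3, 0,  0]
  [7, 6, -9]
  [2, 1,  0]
x^3 - 9*x^2 + 27*x - 27

The characteristic polynomial is χ_A(x) = (x - 3)^3, so the eigenvalues are known. The minimal polynomial is
  m_A(x) = Π_λ (x − λ)^{k_λ}
where k_λ is the size of the *largest* Jordan block for λ (equivalently, the smallest k with (A − λI)^k v = 0 for every generalised eigenvector v of λ).

  λ = 3: largest Jordan block has size 3, contributing (x − 3)^3

So m_A(x) = (x - 3)^3 = x^3 - 9*x^2 + 27*x - 27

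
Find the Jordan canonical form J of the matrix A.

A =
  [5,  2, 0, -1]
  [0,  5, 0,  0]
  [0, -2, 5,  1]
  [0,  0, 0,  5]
J_2(5) ⊕ J_1(5) ⊕ J_1(5)

The characteristic polynomial is
  det(x·I − A) = x^4 - 20*x^3 + 150*x^2 - 500*x + 625 = (x - 5)^4

Eigenvalues and multiplicities (the geometric multiplicity of λ is n − rank(A − λI), which equals the number of Jordan blocks for λ):
  λ = 5: algebraic multiplicity = 4, geometric multiplicity = 3

Determining the block sizes for each eigenvalue:
  λ = 5: 3 blocks summing to 4 forces exactly one block of size 2 and the rest size 1 → block sizes [2, 1, 1]

Assembling the blocks gives a Jordan form
J =
  [5, 1, 0, 0]
  [0, 5, 0, 0]
  [0, 0, 5, 0]
  [0, 0, 0, 5]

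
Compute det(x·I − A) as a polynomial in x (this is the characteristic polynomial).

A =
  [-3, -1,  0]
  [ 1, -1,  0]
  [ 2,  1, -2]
x^3 + 6*x^2 + 12*x + 8

Expanding det(x·I − A) (e.g. by cofactor expansion or by noting that A is similar to its Jordan form J, which has the same characteristic polynomial as A) gives
  χ_A(x) = x^3 + 6*x^2 + 12*x + 8
which factors as (x + 2)^3. The eigenvalues (with algebraic multiplicities) are λ = -2 with multiplicity 3.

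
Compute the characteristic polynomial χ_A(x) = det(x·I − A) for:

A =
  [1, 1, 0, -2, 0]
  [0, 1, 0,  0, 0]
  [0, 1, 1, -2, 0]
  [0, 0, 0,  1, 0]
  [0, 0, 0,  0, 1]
x^5 - 5*x^4 + 10*x^3 - 10*x^2 + 5*x - 1

Expanding det(x·I − A) (e.g. by cofactor expansion or by noting that A is similar to its Jordan form J, which has the same characteristic polynomial as A) gives
  χ_A(x) = x^5 - 5*x^4 + 10*x^3 - 10*x^2 + 5*x - 1
which factors as (x - 1)^5. The eigenvalues (with algebraic multiplicities) are λ = 1 with multiplicity 5.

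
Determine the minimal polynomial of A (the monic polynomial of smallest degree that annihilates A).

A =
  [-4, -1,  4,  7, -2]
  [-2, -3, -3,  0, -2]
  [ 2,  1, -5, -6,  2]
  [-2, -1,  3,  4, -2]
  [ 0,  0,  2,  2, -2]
x^2 + 4*x + 4

The characteristic polynomial is χ_A(x) = (x + 2)^5, so the eigenvalues are known. The minimal polynomial is
  m_A(x) = Π_λ (x − λ)^{k_λ}
where k_λ is the size of the *largest* Jordan block for λ (equivalently, the smallest k with (A − λI)^k v = 0 for every generalised eigenvector v of λ).

  λ = -2: largest Jordan block has size 2, contributing (x + 2)^2

So m_A(x) = (x + 2)^2 = x^2 + 4*x + 4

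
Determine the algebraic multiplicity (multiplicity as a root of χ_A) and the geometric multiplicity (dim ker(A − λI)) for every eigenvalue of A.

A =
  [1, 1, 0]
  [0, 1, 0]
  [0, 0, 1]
λ = 1: alg = 3, geom = 2

Step 1 — factor the characteristic polynomial to read off the algebraic multiplicities:
  χ_A(x) = (x - 1)^3

Step 2 — compute geometric multiplicities via the rank-nullity identity g(λ) = n − rank(A − λI):
  rank(A − (1)·I) = 1, so dim ker(A − (1)·I) = n − 1 = 2

Summary:
  λ = 1: algebraic multiplicity = 3, geometric multiplicity = 2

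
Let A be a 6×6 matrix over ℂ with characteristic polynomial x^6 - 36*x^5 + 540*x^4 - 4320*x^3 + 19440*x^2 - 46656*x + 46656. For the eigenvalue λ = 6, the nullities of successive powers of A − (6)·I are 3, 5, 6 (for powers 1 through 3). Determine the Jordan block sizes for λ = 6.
Block sizes for λ = 6: [3, 2, 1]

From the dimensions of kernels of powers, the number of Jordan blocks of size at least j is d_j − d_{j−1} where d_j = dim ker(N^j) (with d_0 = 0). Computing the differences gives [3, 2, 1].
The number of blocks of size exactly k is (#blocks of size ≥ k) − (#blocks of size ≥ k + 1), so the partition is: 1 block(s) of size 1, 1 block(s) of size 2, 1 block(s) of size 3.
In nonincreasing order the block sizes are [3, 2, 1].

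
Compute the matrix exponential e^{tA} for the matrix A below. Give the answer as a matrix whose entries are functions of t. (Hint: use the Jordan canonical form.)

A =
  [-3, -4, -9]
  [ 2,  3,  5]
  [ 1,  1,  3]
e^{tA} =
  [-t^2*exp(t)/2 - 4*t*exp(t) + exp(t), -t^2*exp(t)/2 - 4*t*exp(t), -t^2*exp(t) - 9*t*exp(t)]
  [t^2*exp(t)/2 + 2*t*exp(t), t^2*exp(t)/2 + 2*t*exp(t) + exp(t), t^2*exp(t) + 5*t*exp(t)]
  [t*exp(t), t*exp(t), 2*t*exp(t) + exp(t)]

Strategy: write A = P · J · P⁻¹ where J is a Jordan canonical form, so e^{tA} = P · e^{tJ} · P⁻¹, and e^{tJ} can be computed block-by-block.

A has Jordan form
J =
  [1, 1, 0]
  [0, 1, 1]
  [0, 0, 1]
(up to reordering of blocks).

Per-block formulas:
  For a 3×3 Jordan block J_3(1): exp(t · J_3(1)) = e^(1t)·(I + t·N + (t^2/2)·N^2), where N is the 3×3 nilpotent shift.

After assembling e^{tJ} and conjugating by P, we get:

e^{tA} =
  [-t^2*exp(t)/2 - 4*t*exp(t) + exp(t), -t^2*exp(t)/2 - 4*t*exp(t), -t^2*exp(t) - 9*t*exp(t)]
  [t^2*exp(t)/2 + 2*t*exp(t), t^2*exp(t)/2 + 2*t*exp(t) + exp(t), t^2*exp(t) + 5*t*exp(t)]
  [t*exp(t), t*exp(t), 2*t*exp(t) + exp(t)]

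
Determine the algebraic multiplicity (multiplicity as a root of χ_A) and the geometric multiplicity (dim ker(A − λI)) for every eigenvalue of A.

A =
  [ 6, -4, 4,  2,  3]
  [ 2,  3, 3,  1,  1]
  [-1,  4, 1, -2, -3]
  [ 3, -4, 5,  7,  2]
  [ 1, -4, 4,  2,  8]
λ = 5: alg = 5, geom = 2

Step 1 — factor the characteristic polynomial to read off the algebraic multiplicities:
  χ_A(x) = (x - 5)^5

Step 2 — compute geometric multiplicities via the rank-nullity identity g(λ) = n − rank(A − λI):
  rank(A − (5)·I) = 3, so dim ker(A − (5)·I) = n − 3 = 2

Summary:
  λ = 5: algebraic multiplicity = 5, geometric multiplicity = 2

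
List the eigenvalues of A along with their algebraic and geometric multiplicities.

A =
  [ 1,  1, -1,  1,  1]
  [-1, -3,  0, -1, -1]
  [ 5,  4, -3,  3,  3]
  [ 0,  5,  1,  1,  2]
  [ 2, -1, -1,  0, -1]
λ = -1: alg = 5, geom = 2

Step 1 — factor the characteristic polynomial to read off the algebraic multiplicities:
  χ_A(x) = (x + 1)^5

Step 2 — compute geometric multiplicities via the rank-nullity identity g(λ) = n − rank(A − λI):
  rank(A − (-1)·I) = 3, so dim ker(A − (-1)·I) = n − 3 = 2

Summary:
  λ = -1: algebraic multiplicity = 5, geometric multiplicity = 2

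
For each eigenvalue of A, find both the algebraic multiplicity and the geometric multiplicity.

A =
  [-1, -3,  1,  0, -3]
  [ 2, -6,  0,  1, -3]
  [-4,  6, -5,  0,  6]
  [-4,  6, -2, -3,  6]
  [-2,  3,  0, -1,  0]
λ = -3: alg = 5, geom = 3

Step 1 — factor the characteristic polynomial to read off the algebraic multiplicities:
  χ_A(x) = (x + 3)^5

Step 2 — compute geometric multiplicities via the rank-nullity identity g(λ) = n − rank(A − λI):
  rank(A − (-3)·I) = 2, so dim ker(A − (-3)·I) = n − 2 = 3

Summary:
  λ = -3: algebraic multiplicity = 5, geometric multiplicity = 3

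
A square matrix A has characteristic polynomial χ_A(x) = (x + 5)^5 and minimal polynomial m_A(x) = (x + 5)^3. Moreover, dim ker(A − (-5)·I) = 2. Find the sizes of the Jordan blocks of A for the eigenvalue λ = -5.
Block sizes for λ = -5: [3, 2]

Step 1 — from the characteristic polynomial, algebraic multiplicity of λ = -5 is 5. From dim ker(A − (-5)·I) = 2, there are exactly 2 Jordan blocks for λ = -5.
Step 2 — from the minimal polynomial, the factor (x + 5)^3 tells us the largest block for λ = -5 has size 3.
Step 3 — with total size 5, 2 blocks, and largest block 3, the block sizes (in nonincreasing order) are [3, 2].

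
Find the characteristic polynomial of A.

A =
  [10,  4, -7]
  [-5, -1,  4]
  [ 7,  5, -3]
x^3 - 6*x^2 + 12*x - 8

Expanding det(x·I − A) (e.g. by cofactor expansion or by noting that A is similar to its Jordan form J, which has the same characteristic polynomial as A) gives
  χ_A(x) = x^3 - 6*x^2 + 12*x - 8
which factors as (x - 2)^3. The eigenvalues (with algebraic multiplicities) are λ = 2 with multiplicity 3.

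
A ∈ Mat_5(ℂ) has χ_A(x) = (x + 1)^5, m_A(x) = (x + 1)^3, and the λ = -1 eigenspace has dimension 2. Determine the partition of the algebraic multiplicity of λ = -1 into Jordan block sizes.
Block sizes for λ = -1: [3, 2]

Step 1 — from the characteristic polynomial, algebraic multiplicity of λ = -1 is 5. From dim ker(A − (-1)·I) = 2, there are exactly 2 Jordan blocks for λ = -1.
Step 2 — from the minimal polynomial, the factor (x + 1)^3 tells us the largest block for λ = -1 has size 3.
Step 3 — with total size 5, 2 blocks, and largest block 3, the block sizes (in nonincreasing order) are [3, 2].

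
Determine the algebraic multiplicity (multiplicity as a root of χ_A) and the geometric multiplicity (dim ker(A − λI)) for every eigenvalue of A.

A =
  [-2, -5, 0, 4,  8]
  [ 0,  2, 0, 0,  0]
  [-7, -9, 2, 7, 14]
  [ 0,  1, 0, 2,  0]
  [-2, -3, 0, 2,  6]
λ = 2: alg = 5, geom = 3

Step 1 — factor the characteristic polynomial to read off the algebraic multiplicities:
  χ_A(x) = (x - 2)^5

Step 2 — compute geometric multiplicities via the rank-nullity identity g(λ) = n − rank(A − λI):
  rank(A − (2)·I) = 2, so dim ker(A − (2)·I) = n − 2 = 3

Summary:
  λ = 2: algebraic multiplicity = 5, geometric multiplicity = 3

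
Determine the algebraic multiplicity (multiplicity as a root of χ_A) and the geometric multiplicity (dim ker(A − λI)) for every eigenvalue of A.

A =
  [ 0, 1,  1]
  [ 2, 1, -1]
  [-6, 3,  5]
λ = 2: alg = 3, geom = 2

Step 1 — factor the characteristic polynomial to read off the algebraic multiplicities:
  χ_A(x) = (x - 2)^3

Step 2 — compute geometric multiplicities via the rank-nullity identity g(λ) = n − rank(A − λI):
  rank(A − (2)·I) = 1, so dim ker(A − (2)·I) = n − 1 = 2

Summary:
  λ = 2: algebraic multiplicity = 3, geometric multiplicity = 2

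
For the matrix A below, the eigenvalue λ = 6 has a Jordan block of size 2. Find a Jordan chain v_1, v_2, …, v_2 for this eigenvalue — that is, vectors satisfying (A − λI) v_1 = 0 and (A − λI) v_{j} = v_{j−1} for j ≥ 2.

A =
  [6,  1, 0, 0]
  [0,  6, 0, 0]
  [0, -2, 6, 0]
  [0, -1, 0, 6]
A Jordan chain for λ = 6 of length 2:
v_1 = (1, 0, -2, -1)ᵀ
v_2 = (0, 1, 0, 0)ᵀ

Let N = A − (6)·I. We want v_2 with N^2 v_2 = 0 but N^1 v_2 ≠ 0; then v_{j-1} := N · v_j for j = 2, …, 2.

Pick v_2 = (0, 1, 0, 0)ᵀ.
Then v_1 = N · v_2 = (1, 0, -2, -1)ᵀ.

Sanity check: (A − (6)·I) v_1 = (0, 0, 0, 0)ᵀ = 0. ✓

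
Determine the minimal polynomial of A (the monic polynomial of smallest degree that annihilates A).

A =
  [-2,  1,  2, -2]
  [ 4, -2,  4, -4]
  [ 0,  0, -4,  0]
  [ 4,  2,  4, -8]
x^2 + 8*x + 16

The characteristic polynomial is χ_A(x) = (x + 4)^4, so the eigenvalues are known. The minimal polynomial is
  m_A(x) = Π_λ (x − λ)^{k_λ}
where k_λ is the size of the *largest* Jordan block for λ (equivalently, the smallest k with (A − λI)^k v = 0 for every generalised eigenvector v of λ).

  λ = -4: largest Jordan block has size 2, contributing (x + 4)^2

So m_A(x) = (x + 4)^2 = x^2 + 8*x + 16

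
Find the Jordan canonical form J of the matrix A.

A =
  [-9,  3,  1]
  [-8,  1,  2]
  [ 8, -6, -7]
J_2(-5) ⊕ J_1(-5)

The characteristic polynomial is
  det(x·I − A) = x^3 + 15*x^2 + 75*x + 125 = (x + 5)^3

Eigenvalues and multiplicities (the geometric multiplicity of λ is n − rank(A − λI), which equals the number of Jordan blocks for λ):
  λ = -5: algebraic multiplicity = 3, geometric multiplicity = 2

Determining the block sizes for each eigenvalue:
  λ = -5: 2 blocks summing to 3 forces exactly one block of size 2 and the rest size 1 → block sizes [2, 1]

Assembling the blocks gives a Jordan form
J =
  [-5,  1,  0]
  [ 0, -5,  0]
  [ 0,  0, -5]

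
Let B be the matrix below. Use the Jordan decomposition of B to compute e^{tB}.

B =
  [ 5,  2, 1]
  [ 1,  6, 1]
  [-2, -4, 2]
e^{tB} =
  [exp(5*t), 2*exp(5*t) - 2*exp(4*t), exp(5*t) - exp(4*t)]
  [exp(5*t) - exp(4*t), 2*exp(5*t) - exp(4*t), exp(5*t) - exp(4*t)]
  [-2*exp(5*t) + 2*exp(4*t), -4*exp(5*t) + 4*exp(4*t), -2*exp(5*t) + 3*exp(4*t)]

Strategy: write B = P · J · P⁻¹ where J is a Jordan canonical form, so e^{tB} = P · e^{tJ} · P⁻¹, and e^{tJ} can be computed block-by-block.

B has Jordan form
J =
  [4, 0, 0]
  [0, 4, 0]
  [0, 0, 5]
(up to reordering of blocks).

Per-block formulas:
  For a 1×1 block at λ = 4: exp(t · [4]) = [e^(4t)].
  For a 1×1 block at λ = 5: exp(t · [5]) = [e^(5t)].

After assembling e^{tJ} and conjugating by P, we get:

e^{tB} =
  [exp(5*t), 2*exp(5*t) - 2*exp(4*t), exp(5*t) - exp(4*t)]
  [exp(5*t) - exp(4*t), 2*exp(5*t) - exp(4*t), exp(5*t) - exp(4*t)]
  [-2*exp(5*t) + 2*exp(4*t), -4*exp(5*t) + 4*exp(4*t), -2*exp(5*t) + 3*exp(4*t)]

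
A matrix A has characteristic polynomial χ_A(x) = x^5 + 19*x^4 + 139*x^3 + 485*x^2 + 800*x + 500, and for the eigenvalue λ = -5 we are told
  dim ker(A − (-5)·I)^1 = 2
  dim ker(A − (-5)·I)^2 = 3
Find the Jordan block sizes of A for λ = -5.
Block sizes for λ = -5: [2, 1]

From the dimensions of kernels of powers, the number of Jordan blocks of size at least j is d_j − d_{j−1} where d_j = dim ker(N^j) (with d_0 = 0). Computing the differences gives [2, 1].
The number of blocks of size exactly k is (#blocks of size ≥ k) − (#blocks of size ≥ k + 1), so the partition is: 1 block(s) of size 1, 1 block(s) of size 2.
In nonincreasing order the block sizes are [2, 1].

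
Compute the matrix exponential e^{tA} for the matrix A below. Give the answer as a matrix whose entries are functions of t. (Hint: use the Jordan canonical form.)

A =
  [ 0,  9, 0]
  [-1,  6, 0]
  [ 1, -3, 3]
e^{tA} =
  [-3*t*exp(3*t) + exp(3*t), 9*t*exp(3*t), 0]
  [-t*exp(3*t), 3*t*exp(3*t) + exp(3*t), 0]
  [t*exp(3*t), -3*t*exp(3*t), exp(3*t)]

Strategy: write A = P · J · P⁻¹ where J is a Jordan canonical form, so e^{tA} = P · e^{tJ} · P⁻¹, and e^{tJ} can be computed block-by-block.

A has Jordan form
J =
  [3, 1, 0]
  [0, 3, 0]
  [0, 0, 3]
(up to reordering of blocks).

Per-block formulas:
  For a 1×1 block at λ = 3: exp(t · [3]) = [e^(3t)].
  For a 2×2 Jordan block J_2(3): exp(t · J_2(3)) = e^(3t)·(I + t·N), where N is the 2×2 nilpotent shift.

After assembling e^{tJ} and conjugating by P, we get:

e^{tA} =
  [-3*t*exp(3*t) + exp(3*t), 9*t*exp(3*t), 0]
  [-t*exp(3*t), 3*t*exp(3*t) + exp(3*t), 0]
  [t*exp(3*t), -3*t*exp(3*t), exp(3*t)]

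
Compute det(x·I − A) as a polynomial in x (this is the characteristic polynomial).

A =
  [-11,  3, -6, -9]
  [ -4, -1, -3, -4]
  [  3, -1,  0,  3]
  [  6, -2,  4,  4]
x^4 + 8*x^3 + 24*x^2 + 32*x + 16

Expanding det(x·I − A) (e.g. by cofactor expansion or by noting that A is similar to its Jordan form J, which has the same characteristic polynomial as A) gives
  χ_A(x) = x^4 + 8*x^3 + 24*x^2 + 32*x + 16
which factors as (x + 2)^4. The eigenvalues (with algebraic multiplicities) are λ = -2 with multiplicity 4.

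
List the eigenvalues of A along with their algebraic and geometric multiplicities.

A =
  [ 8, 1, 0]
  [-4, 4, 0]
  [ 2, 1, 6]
λ = 6: alg = 3, geom = 2

Step 1 — factor the characteristic polynomial to read off the algebraic multiplicities:
  χ_A(x) = (x - 6)^3

Step 2 — compute geometric multiplicities via the rank-nullity identity g(λ) = n − rank(A − λI):
  rank(A − (6)·I) = 1, so dim ker(A − (6)·I) = n − 1 = 2

Summary:
  λ = 6: algebraic multiplicity = 3, geometric multiplicity = 2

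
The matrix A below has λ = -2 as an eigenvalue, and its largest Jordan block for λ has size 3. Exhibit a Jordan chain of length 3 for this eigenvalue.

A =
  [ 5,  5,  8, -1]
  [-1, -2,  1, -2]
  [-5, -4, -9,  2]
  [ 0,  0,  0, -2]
A Jordan chain for λ = -2 of length 3:
v_1 = (4, -12, 4, 0)ᵀ
v_2 = (7, -1, -5, 0)ᵀ
v_3 = (1, 0, 0, 0)ᵀ

Let N = A − (-2)·I. We want v_3 with N^3 v_3 = 0 but N^2 v_3 ≠ 0; then v_{j-1} := N · v_j for j = 3, …, 2.

Pick v_3 = (1, 0, 0, 0)ᵀ.
Then v_2 = N · v_3 = (7, -1, -5, 0)ᵀ.
Then v_1 = N · v_2 = (4, -12, 4, 0)ᵀ.

Sanity check: (A − (-2)·I) v_1 = (0, 0, 0, 0)ᵀ = 0. ✓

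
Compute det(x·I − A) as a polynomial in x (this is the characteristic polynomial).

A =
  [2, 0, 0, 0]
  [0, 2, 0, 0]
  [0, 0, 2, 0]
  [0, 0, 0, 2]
x^4 - 8*x^3 + 24*x^2 - 32*x + 16

Expanding det(x·I − A) (e.g. by cofactor expansion or by noting that A is similar to its Jordan form J, which has the same characteristic polynomial as A) gives
  χ_A(x) = x^4 - 8*x^3 + 24*x^2 - 32*x + 16
which factors as (x - 2)^4. The eigenvalues (with algebraic multiplicities) are λ = 2 with multiplicity 4.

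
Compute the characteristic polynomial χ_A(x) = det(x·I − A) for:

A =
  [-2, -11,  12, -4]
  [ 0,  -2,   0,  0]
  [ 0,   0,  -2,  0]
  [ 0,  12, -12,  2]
x^4 + 4*x^3 - 16*x - 16

Expanding det(x·I − A) (e.g. by cofactor expansion or by noting that A is similar to its Jordan form J, which has the same characteristic polynomial as A) gives
  χ_A(x) = x^4 + 4*x^3 - 16*x - 16
which factors as (x - 2)*(x + 2)^3. The eigenvalues (with algebraic multiplicities) are λ = -2 with multiplicity 3, λ = 2 with multiplicity 1.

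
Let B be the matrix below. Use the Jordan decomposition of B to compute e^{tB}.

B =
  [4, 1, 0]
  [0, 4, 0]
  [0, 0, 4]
e^{tB} =
  [exp(4*t), t*exp(4*t), 0]
  [0, exp(4*t), 0]
  [0, 0, exp(4*t)]

Strategy: write B = P · J · P⁻¹ where J is a Jordan canonical form, so e^{tB} = P · e^{tJ} · P⁻¹, and e^{tJ} can be computed block-by-block.

B has Jordan form
J =
  [4, 1, 0]
  [0, 4, 0]
  [0, 0, 4]
(up to reordering of blocks).

Per-block formulas:
  For a 2×2 Jordan block J_2(4): exp(t · J_2(4)) = e^(4t)·(I + t·N), where N is the 2×2 nilpotent shift.
  For a 1×1 block at λ = 4: exp(t · [4]) = [e^(4t)].

After assembling e^{tJ} and conjugating by P, we get:

e^{tB} =
  [exp(4*t), t*exp(4*t), 0]
  [0, exp(4*t), 0]
  [0, 0, exp(4*t)]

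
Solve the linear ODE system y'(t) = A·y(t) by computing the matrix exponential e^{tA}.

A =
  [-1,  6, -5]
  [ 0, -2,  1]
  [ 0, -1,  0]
e^{tA} =
  [exp(-t), -t^2*exp(-t)/2 + 6*t*exp(-t), t^2*exp(-t)/2 - 5*t*exp(-t)]
  [0, -t*exp(-t) + exp(-t), t*exp(-t)]
  [0, -t*exp(-t), t*exp(-t) + exp(-t)]

Strategy: write A = P · J · P⁻¹ where J is a Jordan canonical form, so e^{tA} = P · e^{tJ} · P⁻¹, and e^{tJ} can be computed block-by-block.

A has Jordan form
J =
  [-1,  1,  0]
  [ 0, -1,  1]
  [ 0,  0, -1]
(up to reordering of blocks).

Per-block formulas:
  For a 3×3 Jordan block J_3(-1): exp(t · J_3(-1)) = e^(-1t)·(I + t·N + (t^2/2)·N^2), where N is the 3×3 nilpotent shift.

After assembling e^{tJ} and conjugating by P, we get:

e^{tA} =
  [exp(-t), -t^2*exp(-t)/2 + 6*t*exp(-t), t^2*exp(-t)/2 - 5*t*exp(-t)]
  [0, -t*exp(-t) + exp(-t), t*exp(-t)]
  [0, -t*exp(-t), t*exp(-t) + exp(-t)]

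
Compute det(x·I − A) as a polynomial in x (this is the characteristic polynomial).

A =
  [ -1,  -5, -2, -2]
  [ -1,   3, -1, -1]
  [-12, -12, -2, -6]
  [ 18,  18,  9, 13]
x^4 - 13*x^3 + 60*x^2 - 112*x + 64

Expanding det(x·I − A) (e.g. by cofactor expansion or by noting that A is similar to its Jordan form J, which has the same characteristic polynomial as A) gives
  χ_A(x) = x^4 - 13*x^3 + 60*x^2 - 112*x + 64
which factors as (x - 4)^3*(x - 1). The eigenvalues (with algebraic multiplicities) are λ = 1 with multiplicity 1, λ = 4 with multiplicity 3.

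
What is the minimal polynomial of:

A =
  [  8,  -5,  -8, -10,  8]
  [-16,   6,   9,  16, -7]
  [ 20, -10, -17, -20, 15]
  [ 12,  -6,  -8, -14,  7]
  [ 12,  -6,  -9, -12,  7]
x^3 + 6*x^2 + 12*x + 8

The characteristic polynomial is χ_A(x) = (x + 2)^5, so the eigenvalues are known. The minimal polynomial is
  m_A(x) = Π_λ (x − λ)^{k_λ}
where k_λ is the size of the *largest* Jordan block for λ (equivalently, the smallest k with (A − λI)^k v = 0 for every generalised eigenvector v of λ).

  λ = -2: largest Jordan block has size 3, contributing (x + 2)^3

So m_A(x) = (x + 2)^3 = x^3 + 6*x^2 + 12*x + 8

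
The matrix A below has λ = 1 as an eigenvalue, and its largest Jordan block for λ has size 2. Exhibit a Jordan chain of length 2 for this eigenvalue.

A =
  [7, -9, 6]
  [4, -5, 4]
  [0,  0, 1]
A Jordan chain for λ = 1 of length 2:
v_1 = (6, 4, 0)ᵀ
v_2 = (1, 0, 0)ᵀ

Let N = A − (1)·I. We want v_2 with N^2 v_2 = 0 but N^1 v_2 ≠ 0; then v_{j-1} := N · v_j for j = 2, …, 2.

Pick v_2 = (1, 0, 0)ᵀ.
Then v_1 = N · v_2 = (6, 4, 0)ᵀ.

Sanity check: (A − (1)·I) v_1 = (0, 0, 0)ᵀ = 0. ✓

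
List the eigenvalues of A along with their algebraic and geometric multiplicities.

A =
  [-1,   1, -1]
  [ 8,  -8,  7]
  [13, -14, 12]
λ = 1: alg = 3, geom = 1

Step 1 — factor the characteristic polynomial to read off the algebraic multiplicities:
  χ_A(x) = (x - 1)^3

Step 2 — compute geometric multiplicities via the rank-nullity identity g(λ) = n − rank(A − λI):
  rank(A − (1)·I) = 2, so dim ker(A − (1)·I) = n − 2 = 1

Summary:
  λ = 1: algebraic multiplicity = 3, geometric multiplicity = 1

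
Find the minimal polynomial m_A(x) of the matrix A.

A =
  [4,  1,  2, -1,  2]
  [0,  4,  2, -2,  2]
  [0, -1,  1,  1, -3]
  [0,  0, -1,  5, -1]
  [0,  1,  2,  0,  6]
x^3 - 12*x^2 + 48*x - 64

The characteristic polynomial is χ_A(x) = (x - 4)^5, so the eigenvalues are known. The minimal polynomial is
  m_A(x) = Π_λ (x − λ)^{k_λ}
where k_λ is the size of the *largest* Jordan block for λ (equivalently, the smallest k with (A − λI)^k v = 0 for every generalised eigenvector v of λ).

  λ = 4: largest Jordan block has size 3, contributing (x − 4)^3

So m_A(x) = (x - 4)^3 = x^3 - 12*x^2 + 48*x - 64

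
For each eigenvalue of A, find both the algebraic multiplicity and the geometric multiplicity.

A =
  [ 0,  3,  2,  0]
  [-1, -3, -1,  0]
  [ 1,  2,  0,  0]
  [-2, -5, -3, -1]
λ = -1: alg = 4, geom = 2

Step 1 — factor the characteristic polynomial to read off the algebraic multiplicities:
  χ_A(x) = (x + 1)^4

Step 2 — compute geometric multiplicities via the rank-nullity identity g(λ) = n − rank(A − λI):
  rank(A − (-1)·I) = 2, so dim ker(A − (-1)·I) = n − 2 = 2

Summary:
  λ = -1: algebraic multiplicity = 4, geometric multiplicity = 2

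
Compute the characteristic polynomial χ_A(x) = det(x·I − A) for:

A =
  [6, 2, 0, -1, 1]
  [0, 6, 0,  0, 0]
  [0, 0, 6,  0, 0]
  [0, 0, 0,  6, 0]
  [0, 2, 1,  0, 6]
x^5 - 30*x^4 + 360*x^3 - 2160*x^2 + 6480*x - 7776

Expanding det(x·I − A) (e.g. by cofactor expansion or by noting that A is similar to its Jordan form J, which has the same characteristic polynomial as A) gives
  χ_A(x) = x^5 - 30*x^4 + 360*x^3 - 2160*x^2 + 6480*x - 7776
which factors as (x - 6)^5. The eigenvalues (with algebraic multiplicities) are λ = 6 with multiplicity 5.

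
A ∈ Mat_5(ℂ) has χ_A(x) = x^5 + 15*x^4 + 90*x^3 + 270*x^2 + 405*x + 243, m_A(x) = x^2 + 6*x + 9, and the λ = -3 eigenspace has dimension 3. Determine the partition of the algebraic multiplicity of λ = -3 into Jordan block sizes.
Block sizes for λ = -3: [2, 2, 1]

Step 1 — from the characteristic polynomial, algebraic multiplicity of λ = -3 is 5. From dim ker(A − (-3)·I) = 3, there are exactly 3 Jordan blocks for λ = -3.
Step 2 — from the minimal polynomial, the factor (x + 3)^2 tells us the largest block for λ = -3 has size 2.
Step 3 — with total size 5, 3 blocks, and largest block 2, the block sizes (in nonincreasing order) are [2, 2, 1].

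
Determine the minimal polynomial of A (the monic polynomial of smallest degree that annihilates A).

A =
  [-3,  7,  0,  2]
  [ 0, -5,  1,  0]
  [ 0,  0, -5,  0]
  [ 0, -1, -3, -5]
x^4 + 18*x^3 + 120*x^2 + 350*x + 375

The characteristic polynomial is χ_A(x) = (x + 3)*(x + 5)^3, so the eigenvalues are known. The minimal polynomial is
  m_A(x) = Π_λ (x − λ)^{k_λ}
where k_λ is the size of the *largest* Jordan block for λ (equivalently, the smallest k with (A − λI)^k v = 0 for every generalised eigenvector v of λ).

  λ = -5: largest Jordan block has size 3, contributing (x + 5)^3
  λ = -3: largest Jordan block has size 1, contributing (x + 3)

So m_A(x) = (x + 3)*(x + 5)^3 = x^4 + 18*x^3 + 120*x^2 + 350*x + 375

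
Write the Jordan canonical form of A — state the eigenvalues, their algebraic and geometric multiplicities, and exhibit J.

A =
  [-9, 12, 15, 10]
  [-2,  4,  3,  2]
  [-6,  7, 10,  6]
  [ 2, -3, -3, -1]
J_3(1) ⊕ J_1(1)

The characteristic polynomial is
  det(x·I − A) = x^4 - 4*x^3 + 6*x^2 - 4*x + 1 = (x - 1)^4

Eigenvalues and multiplicities (the geometric multiplicity of λ is n − rank(A − λI), which equals the number of Jordan blocks for λ):
  λ = 1: algebraic multiplicity = 4, geometric multiplicity = 2

Determining the block sizes for each eigenvalue:
  λ = 1: with am = 4 and gm = 2, the partition is not yet determined (e.g. several partitions of 4 into 2 parts exist). Let N = A − (1)·I. Computing rank(N^1) = 2, rank(N^2) = 1, rank(N^3) = 0; the number of blocks of size ≥ j is rank(N^{j−1}) − rank(N^j), giving [2, 1, 1]. So we have 1 block(s) of size 3, 1 block(s) of size 1 → block sizes [3, 1]

Assembling the blocks gives a Jordan form
J =
  [1, 1, 0, 0]
  [0, 1, 1, 0]
  [0, 0, 1, 0]
  [0, 0, 0, 1]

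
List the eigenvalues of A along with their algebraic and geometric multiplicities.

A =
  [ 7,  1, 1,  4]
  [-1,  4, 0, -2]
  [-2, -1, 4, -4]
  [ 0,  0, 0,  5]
λ = 5: alg = 4, geom = 2

Step 1 — factor the characteristic polynomial to read off the algebraic multiplicities:
  χ_A(x) = (x - 5)^4

Step 2 — compute geometric multiplicities via the rank-nullity identity g(λ) = n − rank(A − λI):
  rank(A − (5)·I) = 2, so dim ker(A − (5)·I) = n − 2 = 2

Summary:
  λ = 5: algebraic multiplicity = 4, geometric multiplicity = 2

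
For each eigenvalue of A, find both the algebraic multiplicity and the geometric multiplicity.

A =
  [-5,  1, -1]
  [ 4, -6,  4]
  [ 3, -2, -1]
λ = -4: alg = 3, geom = 1

Step 1 — factor the characteristic polynomial to read off the algebraic multiplicities:
  χ_A(x) = (x + 4)^3

Step 2 — compute geometric multiplicities via the rank-nullity identity g(λ) = n − rank(A − λI):
  rank(A − (-4)·I) = 2, so dim ker(A − (-4)·I) = n − 2 = 1

Summary:
  λ = -4: algebraic multiplicity = 3, geometric multiplicity = 1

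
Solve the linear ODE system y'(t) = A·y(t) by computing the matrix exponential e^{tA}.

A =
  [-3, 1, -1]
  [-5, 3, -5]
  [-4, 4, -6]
e^{tA} =
  [-t*exp(-2*t) + exp(-2*t), t*exp(-2*t), -t*exp(-2*t)]
  [-5*t*exp(-2*t), 5*t*exp(-2*t) + exp(-2*t), -5*t*exp(-2*t)]
  [-4*t*exp(-2*t), 4*t*exp(-2*t), -4*t*exp(-2*t) + exp(-2*t)]

Strategy: write A = P · J · P⁻¹ where J is a Jordan canonical form, so e^{tA} = P · e^{tJ} · P⁻¹, and e^{tJ} can be computed block-by-block.

A has Jordan form
J =
  [-2,  1,  0]
  [ 0, -2,  0]
  [ 0,  0, -2]
(up to reordering of blocks).

Per-block formulas:
  For a 1×1 block at λ = -2: exp(t · [-2]) = [e^(-2t)].
  For a 2×2 Jordan block J_2(-2): exp(t · J_2(-2)) = e^(-2t)·(I + t·N), where N is the 2×2 nilpotent shift.

After assembling e^{tJ} and conjugating by P, we get:

e^{tA} =
  [-t*exp(-2*t) + exp(-2*t), t*exp(-2*t), -t*exp(-2*t)]
  [-5*t*exp(-2*t), 5*t*exp(-2*t) + exp(-2*t), -5*t*exp(-2*t)]
  [-4*t*exp(-2*t), 4*t*exp(-2*t), -4*t*exp(-2*t) + exp(-2*t)]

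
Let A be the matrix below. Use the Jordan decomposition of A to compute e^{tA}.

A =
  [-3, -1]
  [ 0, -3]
e^{tA} =
  [exp(-3*t), -t*exp(-3*t)]
  [0, exp(-3*t)]

Strategy: write A = P · J · P⁻¹ where J is a Jordan canonical form, so e^{tA} = P · e^{tJ} · P⁻¹, and e^{tJ} can be computed block-by-block.

A has Jordan form
J =
  [-3,  1]
  [ 0, -3]
(up to reordering of blocks).

Per-block formulas:
  For a 2×2 Jordan block J_2(-3): exp(t · J_2(-3)) = e^(-3t)·(I + t·N), where N is the 2×2 nilpotent shift.

After assembling e^{tJ} and conjugating by P, we get:

e^{tA} =
  [exp(-3*t), -t*exp(-3*t)]
  [0, exp(-3*t)]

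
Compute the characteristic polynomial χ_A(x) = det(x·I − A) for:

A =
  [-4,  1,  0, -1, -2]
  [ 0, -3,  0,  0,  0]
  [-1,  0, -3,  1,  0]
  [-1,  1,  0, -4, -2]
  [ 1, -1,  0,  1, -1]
x^5 + 15*x^4 + 90*x^3 + 270*x^2 + 405*x + 243

Expanding det(x·I − A) (e.g. by cofactor expansion or by noting that A is similar to its Jordan form J, which has the same characteristic polynomial as A) gives
  χ_A(x) = x^5 + 15*x^4 + 90*x^3 + 270*x^2 + 405*x + 243
which factors as (x + 3)^5. The eigenvalues (with algebraic multiplicities) are λ = -3 with multiplicity 5.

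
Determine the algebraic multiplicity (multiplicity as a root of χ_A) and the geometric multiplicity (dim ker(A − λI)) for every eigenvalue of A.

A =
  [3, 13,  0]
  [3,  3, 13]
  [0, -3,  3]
λ = 3: alg = 3, geom = 1

Step 1 — factor the characteristic polynomial to read off the algebraic multiplicities:
  χ_A(x) = (x - 3)^3

Step 2 — compute geometric multiplicities via the rank-nullity identity g(λ) = n − rank(A − λI):
  rank(A − (3)·I) = 2, so dim ker(A − (3)·I) = n − 2 = 1

Summary:
  λ = 3: algebraic multiplicity = 3, geometric multiplicity = 1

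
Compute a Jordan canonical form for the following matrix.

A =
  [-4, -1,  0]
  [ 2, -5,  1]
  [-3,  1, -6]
J_3(-5)

The characteristic polynomial is
  det(x·I − A) = x^3 + 15*x^2 + 75*x + 125 = (x + 5)^3

Eigenvalues and multiplicities (the geometric multiplicity of λ is n − rank(A − λI), which equals the number of Jordan blocks for λ):
  λ = -5: algebraic multiplicity = 3, geometric multiplicity = 1

Determining the block sizes for each eigenvalue:
  λ = -5: one block (gm = 1), so the single block has size am = 3 → block sizes [3]

Assembling the blocks gives a Jordan form
J =
  [-5,  1,  0]
  [ 0, -5,  1]
  [ 0,  0, -5]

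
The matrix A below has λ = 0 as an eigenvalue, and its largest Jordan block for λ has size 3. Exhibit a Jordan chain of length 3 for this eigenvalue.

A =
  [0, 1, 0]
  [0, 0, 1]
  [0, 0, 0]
A Jordan chain for λ = 0 of length 3:
v_1 = (1, 0, 0)ᵀ
v_2 = (0, 1, 0)ᵀ
v_3 = (0, 0, 1)ᵀ

Let N = A − (0)·I. We want v_3 with N^3 v_3 = 0 but N^2 v_3 ≠ 0; then v_{j-1} := N · v_j for j = 3, …, 2.

Pick v_3 = (0, 0, 1)ᵀ.
Then v_2 = N · v_3 = (0, 1, 0)ᵀ.
Then v_1 = N · v_2 = (1, 0, 0)ᵀ.

Sanity check: (A − (0)·I) v_1 = (0, 0, 0)ᵀ = 0. ✓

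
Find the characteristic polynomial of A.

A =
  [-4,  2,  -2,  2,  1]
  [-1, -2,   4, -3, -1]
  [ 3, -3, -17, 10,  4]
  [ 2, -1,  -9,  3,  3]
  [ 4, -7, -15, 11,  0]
x^5 + 20*x^4 + 160*x^3 + 640*x^2 + 1280*x + 1024

Expanding det(x·I − A) (e.g. by cofactor expansion or by noting that A is similar to its Jordan form J, which has the same characteristic polynomial as A) gives
  χ_A(x) = x^5 + 20*x^4 + 160*x^3 + 640*x^2 + 1280*x + 1024
which factors as (x + 4)^5. The eigenvalues (with algebraic multiplicities) are λ = -4 with multiplicity 5.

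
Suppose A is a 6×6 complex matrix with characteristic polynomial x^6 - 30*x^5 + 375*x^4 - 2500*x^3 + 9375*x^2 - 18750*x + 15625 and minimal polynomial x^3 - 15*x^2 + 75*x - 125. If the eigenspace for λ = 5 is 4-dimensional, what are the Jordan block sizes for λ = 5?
Block sizes for λ = 5: [3, 1, 1, 1]

Step 1 — from the characteristic polynomial, algebraic multiplicity of λ = 5 is 6. From dim ker(A − (5)·I) = 4, there are exactly 4 Jordan blocks for λ = 5.
Step 2 — from the minimal polynomial, the factor (x − 5)^3 tells us the largest block for λ = 5 has size 3.
Step 3 — with total size 6, 4 blocks, and largest block 3, the block sizes (in nonincreasing order) are [3, 1, 1, 1].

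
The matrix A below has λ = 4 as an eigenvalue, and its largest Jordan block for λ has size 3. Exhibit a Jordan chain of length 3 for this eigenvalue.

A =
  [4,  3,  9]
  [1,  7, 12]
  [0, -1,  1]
A Jordan chain for λ = 4 of length 3:
v_1 = (3, 3, -1)ᵀ
v_2 = (0, 1, 0)ᵀ
v_3 = (1, 0, 0)ᵀ

Let N = A − (4)·I. We want v_3 with N^3 v_3 = 0 but N^2 v_3 ≠ 0; then v_{j-1} := N · v_j for j = 3, …, 2.

Pick v_3 = (1, 0, 0)ᵀ.
Then v_2 = N · v_3 = (0, 1, 0)ᵀ.
Then v_1 = N · v_2 = (3, 3, -1)ᵀ.

Sanity check: (A − (4)·I) v_1 = (0, 0, 0)ᵀ = 0. ✓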